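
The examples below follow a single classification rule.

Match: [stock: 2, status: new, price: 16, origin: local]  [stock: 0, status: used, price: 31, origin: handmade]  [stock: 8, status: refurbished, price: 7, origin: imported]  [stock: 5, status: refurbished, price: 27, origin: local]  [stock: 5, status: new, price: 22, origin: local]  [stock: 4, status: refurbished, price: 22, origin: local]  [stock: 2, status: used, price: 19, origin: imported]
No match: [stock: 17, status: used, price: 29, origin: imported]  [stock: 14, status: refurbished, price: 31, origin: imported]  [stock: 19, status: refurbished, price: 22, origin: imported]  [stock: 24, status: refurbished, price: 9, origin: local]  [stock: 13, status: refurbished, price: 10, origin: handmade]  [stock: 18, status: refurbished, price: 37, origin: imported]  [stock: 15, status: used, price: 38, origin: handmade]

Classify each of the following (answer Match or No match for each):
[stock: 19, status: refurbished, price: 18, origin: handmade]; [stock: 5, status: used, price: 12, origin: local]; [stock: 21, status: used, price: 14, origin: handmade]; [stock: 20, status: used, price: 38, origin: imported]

No match, Match, No match, No match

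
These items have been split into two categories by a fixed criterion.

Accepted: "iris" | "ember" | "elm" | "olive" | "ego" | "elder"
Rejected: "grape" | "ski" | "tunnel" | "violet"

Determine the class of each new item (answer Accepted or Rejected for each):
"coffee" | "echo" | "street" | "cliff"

Rejected, Accepted, Rejected, Rejected

The simplest hypothesis consistent with all the labels is: starts with a vowel.
"coffee": starts with 'c', doesn't match → Rejected. "echo": starts with 'e', matches → Accepted. "street": starts with 's', doesn't match → Rejected. "cliff": starts with 'c', doesn't match → Rejected.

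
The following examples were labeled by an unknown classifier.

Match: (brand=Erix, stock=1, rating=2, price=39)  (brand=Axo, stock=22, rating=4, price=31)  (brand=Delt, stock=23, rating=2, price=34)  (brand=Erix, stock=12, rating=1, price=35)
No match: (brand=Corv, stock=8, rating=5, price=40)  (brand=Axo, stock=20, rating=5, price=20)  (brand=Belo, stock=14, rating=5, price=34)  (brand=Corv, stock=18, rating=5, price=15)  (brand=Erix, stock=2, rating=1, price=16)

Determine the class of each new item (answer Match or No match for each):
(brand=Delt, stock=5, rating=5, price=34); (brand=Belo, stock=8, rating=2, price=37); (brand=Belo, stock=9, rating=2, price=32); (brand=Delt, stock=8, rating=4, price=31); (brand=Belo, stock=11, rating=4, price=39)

Rule: rating ≤ 4 AND price ≥ 20. This holds for each 'Match' example and fails for each 'No match' one.

No match, Match, Match, Match, Match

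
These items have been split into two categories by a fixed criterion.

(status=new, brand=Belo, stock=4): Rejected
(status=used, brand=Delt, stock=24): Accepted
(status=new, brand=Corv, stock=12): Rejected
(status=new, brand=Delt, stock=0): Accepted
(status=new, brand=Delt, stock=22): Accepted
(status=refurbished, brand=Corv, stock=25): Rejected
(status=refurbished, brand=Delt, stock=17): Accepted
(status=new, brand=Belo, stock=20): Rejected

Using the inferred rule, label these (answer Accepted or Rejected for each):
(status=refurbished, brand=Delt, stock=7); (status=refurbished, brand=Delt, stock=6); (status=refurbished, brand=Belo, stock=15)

A rule that fits every label: brand is Delt — true of each 'Accepted' example, false of each 'Rejected' one.

Accepted, Accepted, Rejected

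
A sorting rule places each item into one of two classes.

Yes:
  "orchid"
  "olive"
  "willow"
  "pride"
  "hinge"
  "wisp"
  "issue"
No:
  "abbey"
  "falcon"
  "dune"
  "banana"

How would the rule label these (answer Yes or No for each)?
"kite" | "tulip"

Yes, Yes

The pattern is that an item is 'Yes' exactly when: contains 'i'.
"kite": has 'i', qualifies → Yes.
"tulip": has 'i', qualifies → Yes.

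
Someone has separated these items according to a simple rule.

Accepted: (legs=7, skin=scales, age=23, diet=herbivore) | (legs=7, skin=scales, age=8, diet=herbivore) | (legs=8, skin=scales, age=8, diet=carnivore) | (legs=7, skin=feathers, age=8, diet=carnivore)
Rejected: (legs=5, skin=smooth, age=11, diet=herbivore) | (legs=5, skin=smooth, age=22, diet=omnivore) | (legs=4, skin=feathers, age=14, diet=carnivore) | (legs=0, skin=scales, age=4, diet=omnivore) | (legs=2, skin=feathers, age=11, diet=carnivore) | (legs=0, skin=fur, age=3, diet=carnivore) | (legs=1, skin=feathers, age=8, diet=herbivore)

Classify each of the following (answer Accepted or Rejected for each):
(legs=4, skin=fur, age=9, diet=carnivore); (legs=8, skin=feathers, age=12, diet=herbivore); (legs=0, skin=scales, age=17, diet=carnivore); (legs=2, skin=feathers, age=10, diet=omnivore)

Rejected, Accepted, Rejected, Rejected

Every 'Accepted' example satisfies: legs ≥ 7. None of the 'Rejected' examples do.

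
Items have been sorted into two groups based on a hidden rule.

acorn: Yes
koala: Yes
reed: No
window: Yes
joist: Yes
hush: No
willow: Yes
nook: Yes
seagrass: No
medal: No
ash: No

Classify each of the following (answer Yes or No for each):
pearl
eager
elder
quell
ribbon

Comparing the two groups points to one rule — contains 'o'.
No: pearl, since no 'o'.
No: eager, since no 'o'.
No: elder, since no 'o'.
No: quell, since no 'o'.
Yes: ribbon, since has 'o'.

No, No, No, No, Yes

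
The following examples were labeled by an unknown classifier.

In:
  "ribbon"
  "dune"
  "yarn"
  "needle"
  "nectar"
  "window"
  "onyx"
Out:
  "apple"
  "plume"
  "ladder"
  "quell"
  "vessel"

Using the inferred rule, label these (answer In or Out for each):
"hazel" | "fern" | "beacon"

A rule that fits every label: contains 'n' — true of each 'In' example, false of each 'Out' one.

Out, In, In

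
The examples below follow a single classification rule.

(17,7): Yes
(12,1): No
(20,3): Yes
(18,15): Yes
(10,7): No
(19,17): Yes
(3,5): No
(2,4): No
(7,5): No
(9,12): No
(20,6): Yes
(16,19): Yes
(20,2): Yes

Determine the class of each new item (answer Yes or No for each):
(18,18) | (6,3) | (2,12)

Every 'Yes' example satisfies: sum ≥ 22. None of the 'No' examples do.
(18,18) → 18+18 = 36 → Yes. (6,3) → 6+3 = 9 → No. (2,12) → 2+12 = 14 → No.

Yes, No, No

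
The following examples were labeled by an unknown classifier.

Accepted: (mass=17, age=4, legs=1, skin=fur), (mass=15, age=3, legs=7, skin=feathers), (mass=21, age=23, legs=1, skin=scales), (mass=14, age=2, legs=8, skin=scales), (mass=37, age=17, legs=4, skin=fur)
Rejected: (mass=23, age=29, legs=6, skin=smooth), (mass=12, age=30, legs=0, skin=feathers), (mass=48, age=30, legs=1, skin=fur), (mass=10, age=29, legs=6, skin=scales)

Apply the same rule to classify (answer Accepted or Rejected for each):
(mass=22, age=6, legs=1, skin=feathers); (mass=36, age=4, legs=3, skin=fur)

Accepted, Accepted

The simplest hypothesis consistent with all the labels is: age ≤ 23.
Accepted: (mass=22, age=6, legs=1, skin=feathers), since age = 6. Accepted: (mass=36, age=4, legs=3, skin=fur), since age = 4.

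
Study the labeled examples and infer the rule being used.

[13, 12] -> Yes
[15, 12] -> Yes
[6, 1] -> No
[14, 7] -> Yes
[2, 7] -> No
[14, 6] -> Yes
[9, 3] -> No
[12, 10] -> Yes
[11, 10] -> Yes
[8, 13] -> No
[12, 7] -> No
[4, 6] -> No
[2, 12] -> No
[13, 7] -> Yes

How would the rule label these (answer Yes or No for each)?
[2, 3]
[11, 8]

The pattern is that an item is 'Yes' exactly when: first > second AND sum ≥ 20.
[2, 3] — 2 < 3, 2+3 = 5, hence No. [11, 8] — 11 > 8, 11+8 = 19, hence No.

No, No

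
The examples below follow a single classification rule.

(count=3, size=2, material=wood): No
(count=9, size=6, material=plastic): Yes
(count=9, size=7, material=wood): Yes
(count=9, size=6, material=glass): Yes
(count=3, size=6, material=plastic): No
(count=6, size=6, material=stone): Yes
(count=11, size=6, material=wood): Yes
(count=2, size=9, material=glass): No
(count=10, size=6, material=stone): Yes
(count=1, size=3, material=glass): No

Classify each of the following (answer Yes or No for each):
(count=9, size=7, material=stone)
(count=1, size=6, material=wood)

Yes, No

The common property of the 'Yes' items is: count ≥ 6. No 'No' item has it.
(count=9, size=7, material=stone) → count = 9 → Yes.
(count=1, size=6, material=wood) → count = 1 → No.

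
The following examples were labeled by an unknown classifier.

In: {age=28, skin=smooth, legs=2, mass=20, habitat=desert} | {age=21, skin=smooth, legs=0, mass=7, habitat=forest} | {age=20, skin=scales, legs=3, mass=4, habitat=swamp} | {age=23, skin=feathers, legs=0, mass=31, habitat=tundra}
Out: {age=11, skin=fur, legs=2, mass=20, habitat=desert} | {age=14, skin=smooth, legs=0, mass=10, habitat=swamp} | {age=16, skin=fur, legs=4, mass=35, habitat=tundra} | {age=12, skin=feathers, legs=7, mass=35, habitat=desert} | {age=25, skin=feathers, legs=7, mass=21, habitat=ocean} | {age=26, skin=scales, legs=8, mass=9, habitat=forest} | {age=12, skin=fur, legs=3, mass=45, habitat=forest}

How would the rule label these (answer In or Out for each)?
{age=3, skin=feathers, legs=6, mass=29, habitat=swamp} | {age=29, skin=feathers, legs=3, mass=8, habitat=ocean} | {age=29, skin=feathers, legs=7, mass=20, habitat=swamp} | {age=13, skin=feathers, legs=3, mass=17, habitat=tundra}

Out, In, Out, Out

The pattern is that an item is 'In' exactly when: legs ≤ 3 AND age ≥ 16.
{age=3, skin=feathers, legs=6, mass=29, habitat=swamp} → legs = 6, age = 3 → Out. {age=29, skin=feathers, legs=3, mass=8, habitat=ocean} → legs = 3, age = 29 → In. {age=29, skin=feathers, legs=7, mass=20, habitat=swamp} → legs = 7, age = 29 → Out. {age=13, skin=feathers, legs=3, mass=17, habitat=tundra} → legs = 3, age = 13 → Out.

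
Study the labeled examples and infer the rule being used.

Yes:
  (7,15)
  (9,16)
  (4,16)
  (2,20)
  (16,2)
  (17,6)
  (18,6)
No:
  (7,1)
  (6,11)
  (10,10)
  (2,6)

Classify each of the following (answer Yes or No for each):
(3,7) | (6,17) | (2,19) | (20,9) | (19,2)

No, Yes, Yes, Yes, Yes

The distinguishing property — max ≥ 15 — holds for all the 'Yes' cases and none of the 'No' cases.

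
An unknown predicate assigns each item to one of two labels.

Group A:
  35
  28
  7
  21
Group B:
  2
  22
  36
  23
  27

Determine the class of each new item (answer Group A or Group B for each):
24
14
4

Group B, Group A, Group B

Checking candidate rules against both groups, what survives is: multiple of 7.
24 → 24 = 7·3 + 3 → Group B.
14 → 14 = 7·2 → Group A.
4 → 4 = 7·0 + 4 → Group B.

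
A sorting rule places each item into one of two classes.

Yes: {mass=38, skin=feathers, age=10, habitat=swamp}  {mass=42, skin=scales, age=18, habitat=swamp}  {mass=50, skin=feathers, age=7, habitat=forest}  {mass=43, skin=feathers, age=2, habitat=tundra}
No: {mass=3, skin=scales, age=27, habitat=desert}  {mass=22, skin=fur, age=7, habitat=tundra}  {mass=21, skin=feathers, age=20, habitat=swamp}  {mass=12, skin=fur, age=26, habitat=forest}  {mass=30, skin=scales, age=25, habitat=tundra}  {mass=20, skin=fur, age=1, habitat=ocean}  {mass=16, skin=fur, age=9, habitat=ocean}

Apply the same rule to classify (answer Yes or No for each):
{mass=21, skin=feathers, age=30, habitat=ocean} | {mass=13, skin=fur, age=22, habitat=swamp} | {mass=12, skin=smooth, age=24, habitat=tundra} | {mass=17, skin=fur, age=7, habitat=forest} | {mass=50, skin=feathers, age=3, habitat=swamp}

No, No, No, No, Yes

Every 'Yes' example satisfies: mass ≥ 38. None of the 'No' examples do.
No: {mass=21, skin=feathers, age=30, habitat=ocean}, since mass = 21. No: {mass=13, skin=fur, age=22, habitat=swamp}, since mass = 13. No: {mass=12, skin=smooth, age=24, habitat=tundra}, since mass = 12. No: {mass=17, skin=fur, age=7, habitat=forest}, since mass = 17. Yes: {mass=50, skin=feathers, age=3, habitat=swamp}, since mass = 50.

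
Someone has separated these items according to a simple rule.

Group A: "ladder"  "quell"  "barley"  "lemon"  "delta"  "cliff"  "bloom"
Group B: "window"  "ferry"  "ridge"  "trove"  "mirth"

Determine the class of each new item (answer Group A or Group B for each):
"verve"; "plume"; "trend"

Group B, Group A, Group B

The rule appears to be: contains 'l'.
"verve": no 'l', fails the rule → Group B. "plume": has 'l', checks out → Group A. "trend": no 'l', fails the rule → Group B.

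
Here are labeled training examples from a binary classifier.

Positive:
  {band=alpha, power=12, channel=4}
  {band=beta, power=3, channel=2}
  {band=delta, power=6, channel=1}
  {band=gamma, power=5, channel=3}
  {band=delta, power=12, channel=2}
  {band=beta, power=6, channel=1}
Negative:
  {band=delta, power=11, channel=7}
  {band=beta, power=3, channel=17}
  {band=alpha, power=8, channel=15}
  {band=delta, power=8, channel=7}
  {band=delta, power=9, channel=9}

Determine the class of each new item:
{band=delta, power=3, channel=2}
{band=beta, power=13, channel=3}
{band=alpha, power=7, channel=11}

Positive, Positive, Negative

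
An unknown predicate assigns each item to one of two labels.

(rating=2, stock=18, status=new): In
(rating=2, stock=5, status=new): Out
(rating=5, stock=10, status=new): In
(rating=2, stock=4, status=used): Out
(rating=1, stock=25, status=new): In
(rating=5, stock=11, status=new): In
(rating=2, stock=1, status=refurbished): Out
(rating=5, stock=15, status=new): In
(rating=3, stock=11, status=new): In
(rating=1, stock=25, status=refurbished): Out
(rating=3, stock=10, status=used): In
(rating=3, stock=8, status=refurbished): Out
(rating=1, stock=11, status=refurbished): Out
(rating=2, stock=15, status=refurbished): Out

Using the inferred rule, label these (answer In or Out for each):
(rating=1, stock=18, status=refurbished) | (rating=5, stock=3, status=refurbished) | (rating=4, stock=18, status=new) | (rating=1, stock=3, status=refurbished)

'In' ⟺ status is not refurbished AND stock ≥ 8.
(rating=1, stock=18, status=refurbished): Out (status is refurbished, stock = 18).
(rating=5, stock=3, status=refurbished): Out (status is refurbished, stock = 3).
(rating=4, stock=18, status=new): In (status is new, stock = 18).
(rating=1, stock=3, status=refurbished): Out (status is refurbished, stock = 3).

Out, Out, In, Out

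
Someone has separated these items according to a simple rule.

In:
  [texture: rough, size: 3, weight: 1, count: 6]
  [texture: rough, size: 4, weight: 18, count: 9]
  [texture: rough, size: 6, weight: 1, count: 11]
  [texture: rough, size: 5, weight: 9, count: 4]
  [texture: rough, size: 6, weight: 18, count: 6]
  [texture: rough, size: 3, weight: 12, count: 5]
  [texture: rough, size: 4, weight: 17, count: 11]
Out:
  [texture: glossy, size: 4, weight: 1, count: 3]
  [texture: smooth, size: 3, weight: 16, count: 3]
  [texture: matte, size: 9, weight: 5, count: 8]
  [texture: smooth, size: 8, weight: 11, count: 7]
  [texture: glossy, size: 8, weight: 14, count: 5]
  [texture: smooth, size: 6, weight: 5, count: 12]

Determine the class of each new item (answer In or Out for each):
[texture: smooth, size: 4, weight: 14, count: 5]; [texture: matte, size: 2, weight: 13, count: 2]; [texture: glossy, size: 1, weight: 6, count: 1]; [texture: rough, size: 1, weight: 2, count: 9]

Out, Out, Out, In

The classifier is using: texture is rough.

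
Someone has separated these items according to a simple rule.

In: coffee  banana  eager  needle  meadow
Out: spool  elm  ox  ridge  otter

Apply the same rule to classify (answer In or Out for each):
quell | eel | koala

Out, Out, In

The distinguishing property — has ≥ 3 vowels — holds for all the 'In' cases and none of the 'Out' cases.
quell: 2 vowels — fails this test, so Out.
eel: 2 vowels — fails this test, so Out.
koala: 3 vowels — fits, so In.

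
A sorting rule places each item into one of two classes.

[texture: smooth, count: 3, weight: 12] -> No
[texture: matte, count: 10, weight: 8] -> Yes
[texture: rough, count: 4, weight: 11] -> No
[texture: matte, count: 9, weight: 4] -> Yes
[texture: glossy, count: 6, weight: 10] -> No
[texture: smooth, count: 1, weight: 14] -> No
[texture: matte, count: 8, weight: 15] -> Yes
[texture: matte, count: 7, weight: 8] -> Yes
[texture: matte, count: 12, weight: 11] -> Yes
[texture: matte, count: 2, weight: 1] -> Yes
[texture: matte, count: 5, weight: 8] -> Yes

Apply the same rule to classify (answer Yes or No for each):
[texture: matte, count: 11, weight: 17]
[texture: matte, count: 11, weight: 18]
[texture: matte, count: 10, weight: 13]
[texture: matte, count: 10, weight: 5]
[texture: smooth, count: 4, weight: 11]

Looking at the examples, the only property every 'Yes' case has and every 'No' case lacks is: texture is matte.
[texture: matte, count: 11, weight: 17] → texture is matte → Yes.
[texture: matte, count: 11, weight: 18] → texture is matte → Yes.
[texture: matte, count: 10, weight: 13] → texture is matte → Yes.
[texture: matte, count: 10, weight: 5] → texture is matte → Yes.
[texture: smooth, count: 4, weight: 11] → texture is smooth → No.

Yes, Yes, Yes, Yes, No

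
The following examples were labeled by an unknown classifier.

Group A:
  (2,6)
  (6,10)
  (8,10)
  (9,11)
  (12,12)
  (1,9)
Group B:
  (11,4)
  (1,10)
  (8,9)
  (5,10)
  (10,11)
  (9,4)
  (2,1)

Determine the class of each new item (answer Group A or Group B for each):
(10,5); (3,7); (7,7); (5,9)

Group B, Group A, Group A, Group A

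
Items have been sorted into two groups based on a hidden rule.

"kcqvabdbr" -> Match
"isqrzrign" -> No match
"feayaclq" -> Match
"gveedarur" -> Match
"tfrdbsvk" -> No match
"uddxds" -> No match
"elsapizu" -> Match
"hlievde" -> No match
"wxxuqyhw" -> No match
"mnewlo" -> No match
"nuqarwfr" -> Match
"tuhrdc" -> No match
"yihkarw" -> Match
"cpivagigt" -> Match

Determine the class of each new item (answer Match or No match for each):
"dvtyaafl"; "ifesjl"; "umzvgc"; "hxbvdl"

Match, No match, No match, No match

Looking at the examples, the only property every 'Match' case has and every 'No match' case lacks is: contains 'a'.
"dvtyaafl" — has 'a', hence Match.
"ifesjl" — no 'a', hence No match.
"umzvgc" — no 'a', hence No match.
"hxbvdl" — no 'a', hence No match.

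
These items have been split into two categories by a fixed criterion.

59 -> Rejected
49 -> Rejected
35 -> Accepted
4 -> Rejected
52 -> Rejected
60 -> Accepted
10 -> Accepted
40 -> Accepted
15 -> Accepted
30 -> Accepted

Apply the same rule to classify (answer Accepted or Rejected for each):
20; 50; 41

Accepted, Accepted, Rejected

Checking candidate rules against both groups, what survives is: multiple of 5.
20: 20 = 5·4 — has this property, so Accepted.
50: 50 = 5·10 — has this property, so Accepted.
41: 41 = 5·8 + 1 — does not pass, so Rejected.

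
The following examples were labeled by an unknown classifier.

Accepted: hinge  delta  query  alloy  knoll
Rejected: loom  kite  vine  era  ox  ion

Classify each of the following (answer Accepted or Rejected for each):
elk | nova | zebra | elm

Rejected, Rejected, Accepted, Rejected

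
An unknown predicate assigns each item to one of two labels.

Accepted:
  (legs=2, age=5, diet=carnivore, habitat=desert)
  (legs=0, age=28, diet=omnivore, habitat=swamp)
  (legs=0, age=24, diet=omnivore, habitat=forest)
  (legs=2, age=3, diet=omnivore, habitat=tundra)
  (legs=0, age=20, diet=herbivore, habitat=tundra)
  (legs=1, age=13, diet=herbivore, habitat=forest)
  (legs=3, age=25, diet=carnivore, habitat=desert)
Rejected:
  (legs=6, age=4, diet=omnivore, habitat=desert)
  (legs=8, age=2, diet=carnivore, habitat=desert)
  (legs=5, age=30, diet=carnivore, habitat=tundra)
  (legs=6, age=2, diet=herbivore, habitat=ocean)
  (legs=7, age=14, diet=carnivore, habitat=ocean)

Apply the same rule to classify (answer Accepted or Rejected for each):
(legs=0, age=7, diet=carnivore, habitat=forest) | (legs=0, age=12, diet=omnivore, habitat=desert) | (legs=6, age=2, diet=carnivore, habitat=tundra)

'Accepted' ⟺ legs ≤ 3.
(legs=0, age=7, diet=carnivore, habitat=forest) — legs = 0, hence Accepted. (legs=0, age=12, diet=omnivore, habitat=desert) — legs = 0, hence Accepted. (legs=6, age=2, diet=carnivore, habitat=tundra) — legs = 6, hence Rejected.

Accepted, Accepted, Rejected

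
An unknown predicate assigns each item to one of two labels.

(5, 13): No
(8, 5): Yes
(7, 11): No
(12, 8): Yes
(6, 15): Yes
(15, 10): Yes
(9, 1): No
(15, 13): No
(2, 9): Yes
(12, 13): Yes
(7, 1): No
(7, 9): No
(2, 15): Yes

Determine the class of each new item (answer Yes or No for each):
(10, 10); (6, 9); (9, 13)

Yes, Yes, No

Looking at the examples, the only property every 'Yes' case has and every 'No' case lacks is: product is even.
(10, 10) — 10·10 = 100, hence Yes.
(6, 9) — 6·9 = 54, hence Yes.
(9, 13) — 9·13 = 117, hence No.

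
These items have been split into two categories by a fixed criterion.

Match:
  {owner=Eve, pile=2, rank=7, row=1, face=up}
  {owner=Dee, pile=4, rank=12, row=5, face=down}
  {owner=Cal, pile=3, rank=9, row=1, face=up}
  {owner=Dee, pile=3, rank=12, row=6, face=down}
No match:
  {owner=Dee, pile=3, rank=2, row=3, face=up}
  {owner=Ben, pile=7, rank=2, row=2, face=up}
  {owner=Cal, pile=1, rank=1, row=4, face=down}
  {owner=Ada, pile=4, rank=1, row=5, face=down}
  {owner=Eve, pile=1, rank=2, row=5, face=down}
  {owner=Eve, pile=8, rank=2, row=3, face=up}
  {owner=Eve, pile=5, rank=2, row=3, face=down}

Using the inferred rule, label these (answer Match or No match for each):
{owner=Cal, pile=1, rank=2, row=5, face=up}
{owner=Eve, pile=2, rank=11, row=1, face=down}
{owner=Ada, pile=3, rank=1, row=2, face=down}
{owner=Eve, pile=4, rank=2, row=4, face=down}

One predicate separates the groups cleanly: rank ≥ 7.
{owner=Cal, pile=1, rank=2, row=5, face=up}: rank = 2 — lacks this property, so No match.
{owner=Eve, pile=2, rank=11, row=1, face=down}: rank = 11 — matches, so Match.
{owner=Ada, pile=3, rank=1, row=2, face=down}: rank = 1 — lacks this property, so No match.
{owner=Eve, pile=4, rank=2, row=4, face=down}: rank = 2 — lacks this property, so No match.

No match, Match, No match, No match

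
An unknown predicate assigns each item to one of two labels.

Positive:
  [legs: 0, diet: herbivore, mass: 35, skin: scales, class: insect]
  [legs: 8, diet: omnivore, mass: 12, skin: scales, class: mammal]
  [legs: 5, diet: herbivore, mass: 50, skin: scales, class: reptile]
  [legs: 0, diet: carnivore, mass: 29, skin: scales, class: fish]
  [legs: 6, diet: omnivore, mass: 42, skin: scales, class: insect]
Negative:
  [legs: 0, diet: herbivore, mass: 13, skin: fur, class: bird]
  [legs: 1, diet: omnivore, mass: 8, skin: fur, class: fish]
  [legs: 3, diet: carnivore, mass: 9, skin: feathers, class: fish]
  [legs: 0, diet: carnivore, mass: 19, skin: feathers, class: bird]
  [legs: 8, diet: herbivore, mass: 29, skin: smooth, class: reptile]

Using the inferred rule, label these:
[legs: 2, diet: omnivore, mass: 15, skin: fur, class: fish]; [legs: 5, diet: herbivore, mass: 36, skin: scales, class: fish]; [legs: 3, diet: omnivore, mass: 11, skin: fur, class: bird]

Negative, Positive, Negative

The rule appears to be: skin is scales.
Negative: [legs: 2, diet: omnivore, mass: 15, skin: fur, class: fish], since skin is fur.
Positive: [legs: 5, diet: herbivore, mass: 36, skin: scales, class: fish], since skin is scales.
Negative: [legs: 3, diet: omnivore, mass: 11, skin: fur, class: bird], since skin is fur.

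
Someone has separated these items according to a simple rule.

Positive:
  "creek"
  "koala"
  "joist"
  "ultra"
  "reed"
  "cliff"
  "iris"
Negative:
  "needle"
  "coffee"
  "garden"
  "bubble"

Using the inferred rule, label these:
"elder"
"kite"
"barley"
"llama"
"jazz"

Positive, Positive, Negative, Positive, Positive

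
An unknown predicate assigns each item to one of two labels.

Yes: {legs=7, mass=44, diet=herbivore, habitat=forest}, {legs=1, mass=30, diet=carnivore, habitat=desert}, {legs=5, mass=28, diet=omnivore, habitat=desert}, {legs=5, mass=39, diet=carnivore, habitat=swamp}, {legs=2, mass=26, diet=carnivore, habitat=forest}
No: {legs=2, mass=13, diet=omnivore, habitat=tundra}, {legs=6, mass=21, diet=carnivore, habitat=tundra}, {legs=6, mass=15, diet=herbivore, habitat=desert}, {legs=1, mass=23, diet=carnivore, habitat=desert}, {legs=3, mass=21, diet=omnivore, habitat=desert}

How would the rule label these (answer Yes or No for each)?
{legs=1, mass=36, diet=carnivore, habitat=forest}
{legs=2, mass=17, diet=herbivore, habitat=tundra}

A rule that fits every label: mass ≥ 26 — true of each 'Yes' example, false of each 'No' one.
{legs=1, mass=36, diet=carnivore, habitat=forest}: mass = 36 — checks out, so Yes.
{legs=2, mass=17, diet=herbivore, habitat=tundra}: mass = 17 — fails the rule, so No.

Yes, No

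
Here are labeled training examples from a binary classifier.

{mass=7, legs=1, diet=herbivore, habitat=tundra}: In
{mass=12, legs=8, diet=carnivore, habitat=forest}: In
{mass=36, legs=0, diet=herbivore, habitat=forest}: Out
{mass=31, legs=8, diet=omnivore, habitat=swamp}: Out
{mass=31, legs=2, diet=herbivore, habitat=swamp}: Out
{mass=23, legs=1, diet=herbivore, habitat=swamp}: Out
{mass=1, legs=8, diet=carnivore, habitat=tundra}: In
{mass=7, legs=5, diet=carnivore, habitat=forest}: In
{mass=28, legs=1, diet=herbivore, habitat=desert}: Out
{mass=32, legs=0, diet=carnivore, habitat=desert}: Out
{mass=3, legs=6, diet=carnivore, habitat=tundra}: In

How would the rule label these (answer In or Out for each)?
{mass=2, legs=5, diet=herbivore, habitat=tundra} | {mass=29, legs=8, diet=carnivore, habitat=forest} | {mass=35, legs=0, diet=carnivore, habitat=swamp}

'In' ⟺ mass ≤ 12.
{mass=2, legs=5, diet=herbivore, habitat=tundra} — mass = 2, hence In. {mass=29, legs=8, diet=carnivore, habitat=forest} — mass = 29, hence Out. {mass=35, legs=0, diet=carnivore, habitat=swamp} — mass = 35, hence Out.

In, Out, Out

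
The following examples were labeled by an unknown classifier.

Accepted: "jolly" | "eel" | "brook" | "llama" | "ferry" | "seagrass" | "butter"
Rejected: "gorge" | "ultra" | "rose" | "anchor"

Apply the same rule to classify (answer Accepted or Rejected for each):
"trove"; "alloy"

All 'Accepted' examples share one property — has a double letter — and every 'Rejected' example lacks it.
"trove" → no doubled letter → Rejected. "alloy" → 'll' doubled → Accepted.

Rejected, Accepted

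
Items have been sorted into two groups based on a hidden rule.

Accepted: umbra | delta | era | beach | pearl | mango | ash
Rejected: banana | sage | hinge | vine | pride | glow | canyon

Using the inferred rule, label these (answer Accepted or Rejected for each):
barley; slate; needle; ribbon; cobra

Rejected, Accepted, Rejected, Rejected, Accepted

Rule: odd length AND contains 'a'. This holds for each 'Accepted' example and fails for each 'Rejected' one.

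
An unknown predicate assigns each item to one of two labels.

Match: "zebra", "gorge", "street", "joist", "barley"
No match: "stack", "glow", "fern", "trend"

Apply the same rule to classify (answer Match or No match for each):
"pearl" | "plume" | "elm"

Match, Match, No match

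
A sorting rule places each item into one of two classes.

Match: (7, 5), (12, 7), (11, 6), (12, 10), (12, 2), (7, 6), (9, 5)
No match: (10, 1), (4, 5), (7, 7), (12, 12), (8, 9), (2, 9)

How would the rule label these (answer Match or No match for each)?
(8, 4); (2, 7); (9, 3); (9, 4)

The distinguishing property — first > second AND sum ≥ 12 — holds for all the 'Match' cases and none of the 'No match' cases.

Match, No match, Match, Match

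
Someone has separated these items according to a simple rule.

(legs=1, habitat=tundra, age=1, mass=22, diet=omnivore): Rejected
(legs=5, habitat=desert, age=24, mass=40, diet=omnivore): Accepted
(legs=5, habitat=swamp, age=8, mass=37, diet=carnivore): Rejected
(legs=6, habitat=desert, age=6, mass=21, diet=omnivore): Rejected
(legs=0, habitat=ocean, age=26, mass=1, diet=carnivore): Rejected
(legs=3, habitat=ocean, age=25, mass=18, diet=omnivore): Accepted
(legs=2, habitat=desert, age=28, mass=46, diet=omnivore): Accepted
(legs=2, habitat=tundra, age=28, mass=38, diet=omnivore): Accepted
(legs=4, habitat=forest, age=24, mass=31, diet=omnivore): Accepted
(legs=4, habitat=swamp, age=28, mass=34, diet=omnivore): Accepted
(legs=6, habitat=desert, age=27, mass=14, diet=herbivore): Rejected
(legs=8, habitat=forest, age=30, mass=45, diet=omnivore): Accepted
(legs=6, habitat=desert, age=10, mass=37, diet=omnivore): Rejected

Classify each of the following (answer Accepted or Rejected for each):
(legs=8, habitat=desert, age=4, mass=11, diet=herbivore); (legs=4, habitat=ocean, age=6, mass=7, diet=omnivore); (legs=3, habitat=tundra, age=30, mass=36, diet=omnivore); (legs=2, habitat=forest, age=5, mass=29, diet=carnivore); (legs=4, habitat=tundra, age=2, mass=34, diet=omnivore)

Rejected, Rejected, Accepted, Rejected, Rejected

The simplest hypothesis consistent with all the labels is: diet is omnivore AND age ≥ 24.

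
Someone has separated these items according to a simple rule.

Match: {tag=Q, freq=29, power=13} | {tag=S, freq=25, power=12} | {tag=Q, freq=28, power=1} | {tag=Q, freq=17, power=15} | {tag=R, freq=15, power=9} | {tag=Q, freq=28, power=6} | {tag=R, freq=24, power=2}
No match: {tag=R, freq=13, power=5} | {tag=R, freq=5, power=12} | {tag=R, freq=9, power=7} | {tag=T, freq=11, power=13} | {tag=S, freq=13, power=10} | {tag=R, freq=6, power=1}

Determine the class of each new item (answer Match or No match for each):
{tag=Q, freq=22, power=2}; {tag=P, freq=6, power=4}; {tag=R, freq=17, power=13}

Match, No match, Match

The pattern is that an item is 'Match' exactly when: freq ≥ 15.
{tag=Q, freq=22, power=2}: freq = 22 — meets the rule, so Match.
{tag=P, freq=6, power=4}: freq = 6 — fails this test, so No match.
{tag=R, freq=17, power=13}: freq = 17 — meets the rule, so Match.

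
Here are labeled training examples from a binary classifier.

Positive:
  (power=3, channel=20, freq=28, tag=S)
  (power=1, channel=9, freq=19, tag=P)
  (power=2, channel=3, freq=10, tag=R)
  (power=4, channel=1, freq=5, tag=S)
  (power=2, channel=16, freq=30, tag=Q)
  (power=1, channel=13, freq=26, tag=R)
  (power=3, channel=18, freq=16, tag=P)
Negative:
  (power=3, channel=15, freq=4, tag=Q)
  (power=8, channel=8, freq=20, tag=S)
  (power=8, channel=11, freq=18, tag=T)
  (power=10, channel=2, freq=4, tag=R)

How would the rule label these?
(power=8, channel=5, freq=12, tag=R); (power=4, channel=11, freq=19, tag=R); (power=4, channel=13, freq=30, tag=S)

Negative, Positive, Positive

The classifier is using: freq ≥ 5 AND power ≤ 4.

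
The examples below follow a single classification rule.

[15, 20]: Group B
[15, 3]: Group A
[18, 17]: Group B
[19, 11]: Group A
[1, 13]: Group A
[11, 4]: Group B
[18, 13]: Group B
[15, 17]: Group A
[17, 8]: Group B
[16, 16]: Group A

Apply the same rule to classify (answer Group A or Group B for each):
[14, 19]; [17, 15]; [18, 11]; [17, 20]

Group B, Group A, Group B, Group B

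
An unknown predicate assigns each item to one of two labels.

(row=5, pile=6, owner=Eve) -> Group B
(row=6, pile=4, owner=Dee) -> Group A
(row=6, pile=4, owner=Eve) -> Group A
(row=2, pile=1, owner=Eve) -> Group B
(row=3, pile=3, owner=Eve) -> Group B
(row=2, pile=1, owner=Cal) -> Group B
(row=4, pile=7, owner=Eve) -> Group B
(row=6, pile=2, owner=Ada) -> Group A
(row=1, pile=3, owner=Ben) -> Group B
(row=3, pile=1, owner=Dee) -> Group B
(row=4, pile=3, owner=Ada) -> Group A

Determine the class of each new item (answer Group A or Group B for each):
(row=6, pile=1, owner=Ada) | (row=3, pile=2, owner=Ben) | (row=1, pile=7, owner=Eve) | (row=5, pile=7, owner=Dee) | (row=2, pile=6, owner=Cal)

Every 'Group A' example satisfies: row ≥ 4 AND pile ≤ 4. None of the 'Group B' examples do.
(row=6, pile=1, owner=Ada) → row = 6, pile = 1 → Group A. (row=3, pile=2, owner=Ben) → row = 3, pile = 2 → Group B. (row=1, pile=7, owner=Eve) → row = 1, pile = 7 → Group B. (row=5, pile=7, owner=Dee) → row = 5, pile = 7 → Group B. (row=2, pile=6, owner=Cal) → row = 2, pile = 6 → Group B.

Group A, Group B, Group B, Group B, Group B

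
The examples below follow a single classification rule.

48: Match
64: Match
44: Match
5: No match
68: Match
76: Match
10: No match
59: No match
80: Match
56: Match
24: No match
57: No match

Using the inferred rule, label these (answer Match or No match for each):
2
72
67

No match, Match, No match

All 'Match' examples share one property — even AND at least 44 — and every 'No match' example lacks it.
2: 2 is even, 2 < 44 — does not satisfy this, so No match. 72: 72 is even, 72 ≥ 44 — satisfies this, so Match. 67: 67 is odd, 67 ≥ 44 — does not satisfy this, so No match.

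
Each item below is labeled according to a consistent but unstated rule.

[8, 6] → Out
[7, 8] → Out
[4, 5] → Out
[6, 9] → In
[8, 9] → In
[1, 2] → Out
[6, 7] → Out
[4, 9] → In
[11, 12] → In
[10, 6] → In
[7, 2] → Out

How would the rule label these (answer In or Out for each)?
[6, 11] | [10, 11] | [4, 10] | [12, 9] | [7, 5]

In, In, In, In, Out

The rule appears to be: max ≥ 9.
[6, 11]: max 11 — checks out, so In.
[10, 11]: max 11 — checks out, so In.
[4, 10]: max 10 — checks out, so In.
[12, 9]: max 12 — checks out, so In.
[7, 5]: max 7 — does not pass, so Out.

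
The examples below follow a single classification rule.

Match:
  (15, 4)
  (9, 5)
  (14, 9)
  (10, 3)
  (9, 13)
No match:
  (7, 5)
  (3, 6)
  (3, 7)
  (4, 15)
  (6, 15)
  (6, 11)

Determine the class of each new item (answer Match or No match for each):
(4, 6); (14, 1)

Every 'Match' example satisfies: first ≥ 9. None of the 'No match' examples do.
(4, 6): first 4 — fails this test, so No match.
(14, 1): first 14 — checks out, so Match.

No match, Match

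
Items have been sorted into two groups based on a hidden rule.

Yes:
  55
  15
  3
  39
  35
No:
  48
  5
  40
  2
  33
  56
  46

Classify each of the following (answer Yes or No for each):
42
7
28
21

No, Yes, No, No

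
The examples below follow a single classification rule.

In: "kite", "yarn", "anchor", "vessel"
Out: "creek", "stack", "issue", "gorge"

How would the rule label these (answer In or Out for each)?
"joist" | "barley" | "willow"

The distinguishing property — even length — holds for all the 'In' cases and none of the 'Out' cases.
"joist": Out (length 5).
"barley": In (length 6).
"willow": In (length 6).

Out, In, In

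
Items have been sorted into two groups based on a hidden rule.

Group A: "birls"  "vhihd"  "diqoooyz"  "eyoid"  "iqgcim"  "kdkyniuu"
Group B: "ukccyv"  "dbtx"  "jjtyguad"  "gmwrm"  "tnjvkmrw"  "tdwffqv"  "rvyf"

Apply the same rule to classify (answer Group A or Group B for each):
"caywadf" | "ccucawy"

Comparing the two groups points to one rule — contains 'i'.
"caywadf": Group B (no 'i').
"ccucawy": Group B (no 'i').

Group B, Group B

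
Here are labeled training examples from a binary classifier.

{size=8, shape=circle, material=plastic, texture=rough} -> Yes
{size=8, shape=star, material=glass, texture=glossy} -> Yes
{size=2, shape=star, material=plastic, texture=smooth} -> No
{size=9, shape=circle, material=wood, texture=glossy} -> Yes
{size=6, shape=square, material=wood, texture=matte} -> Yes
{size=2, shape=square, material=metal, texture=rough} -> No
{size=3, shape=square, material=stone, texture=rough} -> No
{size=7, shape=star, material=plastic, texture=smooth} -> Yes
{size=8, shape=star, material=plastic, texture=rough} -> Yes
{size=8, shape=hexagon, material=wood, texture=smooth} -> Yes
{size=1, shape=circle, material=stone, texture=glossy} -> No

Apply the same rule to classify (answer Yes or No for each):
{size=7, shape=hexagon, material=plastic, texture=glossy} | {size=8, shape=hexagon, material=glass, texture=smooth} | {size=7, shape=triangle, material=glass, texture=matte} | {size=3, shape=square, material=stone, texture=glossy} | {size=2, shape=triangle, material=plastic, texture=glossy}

One predicate separates the groups cleanly: size ≥ 6.

Yes, Yes, Yes, No, No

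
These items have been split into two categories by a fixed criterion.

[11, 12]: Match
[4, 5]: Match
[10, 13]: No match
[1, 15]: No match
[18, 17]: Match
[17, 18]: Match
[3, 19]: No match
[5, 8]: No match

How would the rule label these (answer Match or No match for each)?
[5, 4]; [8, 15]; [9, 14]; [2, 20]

Match, No match, No match, No match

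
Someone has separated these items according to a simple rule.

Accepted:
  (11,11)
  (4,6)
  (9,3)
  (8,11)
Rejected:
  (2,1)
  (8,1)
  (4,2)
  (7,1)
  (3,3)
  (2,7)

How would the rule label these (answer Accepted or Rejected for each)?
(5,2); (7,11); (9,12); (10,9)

Rejected, Accepted, Accepted, Accepted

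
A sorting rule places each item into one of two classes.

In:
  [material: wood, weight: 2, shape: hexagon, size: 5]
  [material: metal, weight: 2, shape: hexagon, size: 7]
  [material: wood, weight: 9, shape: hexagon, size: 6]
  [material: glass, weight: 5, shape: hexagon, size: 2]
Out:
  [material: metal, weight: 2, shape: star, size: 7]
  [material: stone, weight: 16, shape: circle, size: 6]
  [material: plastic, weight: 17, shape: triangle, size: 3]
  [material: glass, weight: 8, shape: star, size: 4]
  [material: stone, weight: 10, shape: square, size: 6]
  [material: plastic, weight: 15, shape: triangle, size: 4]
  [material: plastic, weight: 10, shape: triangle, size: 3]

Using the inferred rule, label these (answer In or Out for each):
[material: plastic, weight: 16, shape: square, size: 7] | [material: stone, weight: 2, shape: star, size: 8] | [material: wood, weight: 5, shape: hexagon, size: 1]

'In' ⟺ shape is hexagon.

Out, Out, In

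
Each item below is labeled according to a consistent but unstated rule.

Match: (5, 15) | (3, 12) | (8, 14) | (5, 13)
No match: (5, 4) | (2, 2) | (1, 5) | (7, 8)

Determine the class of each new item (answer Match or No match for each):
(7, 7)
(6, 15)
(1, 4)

The classifier is using: second ≥ 12.
(7, 7): second 7 — lacks this property, so No match. (6, 15): second 15 — passes, so Match. (1, 4): second 4 — lacks this property, so No match.

No match, Match, No match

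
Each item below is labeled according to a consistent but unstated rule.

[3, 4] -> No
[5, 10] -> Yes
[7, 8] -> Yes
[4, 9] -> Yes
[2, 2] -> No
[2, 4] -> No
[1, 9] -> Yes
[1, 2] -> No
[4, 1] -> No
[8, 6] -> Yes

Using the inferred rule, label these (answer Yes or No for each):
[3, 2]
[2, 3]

No, No

One predicate separates the groups cleanly: sum ≥ 10.
[3, 2]: 3+2 = 5 — doesn't match, so No.
[2, 3]: 2+3 = 5 — doesn't match, so No.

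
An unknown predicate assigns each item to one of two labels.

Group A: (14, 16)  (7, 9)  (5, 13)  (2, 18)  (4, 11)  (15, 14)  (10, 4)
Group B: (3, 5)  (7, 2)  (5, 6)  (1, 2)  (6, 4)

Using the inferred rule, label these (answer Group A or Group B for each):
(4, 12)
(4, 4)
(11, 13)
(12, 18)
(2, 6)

Group A, Group B, Group A, Group A, Group B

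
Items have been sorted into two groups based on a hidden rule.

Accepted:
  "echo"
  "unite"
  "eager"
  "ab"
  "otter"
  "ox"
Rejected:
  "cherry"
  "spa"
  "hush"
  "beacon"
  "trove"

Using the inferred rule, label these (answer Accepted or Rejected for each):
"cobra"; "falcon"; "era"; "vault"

Rejected, Rejected, Accepted, Rejected

The common property of the 'Accepted' items is: starts with a vowel. No 'Rejected' item has it.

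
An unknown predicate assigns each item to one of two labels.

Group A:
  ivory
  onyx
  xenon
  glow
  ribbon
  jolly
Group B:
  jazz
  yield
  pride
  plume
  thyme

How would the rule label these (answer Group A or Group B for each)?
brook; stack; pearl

All 'Group A' examples share one property — contains 'o' — and every 'Group B' example lacks it.
brook → has 'o' → Group A.
stack → no 'o' → Group B.
pearl → no 'o' → Group B.

Group A, Group B, Group B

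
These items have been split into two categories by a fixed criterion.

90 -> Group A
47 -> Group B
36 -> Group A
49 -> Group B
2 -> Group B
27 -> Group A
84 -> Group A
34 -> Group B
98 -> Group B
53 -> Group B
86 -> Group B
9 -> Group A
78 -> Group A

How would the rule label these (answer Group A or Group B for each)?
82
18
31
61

The common property of the 'Group A' items is: multiple of 3. No 'Group B' item has it.

Group B, Group A, Group B, Group B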